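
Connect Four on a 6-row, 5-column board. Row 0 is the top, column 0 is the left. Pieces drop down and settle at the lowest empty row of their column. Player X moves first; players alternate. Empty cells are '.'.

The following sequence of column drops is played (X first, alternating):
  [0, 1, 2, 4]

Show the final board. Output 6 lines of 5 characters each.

Answer: .....
.....
.....
.....
.....
XOX.O

Derivation:
Move 1: X drops in col 0, lands at row 5
Move 2: O drops in col 1, lands at row 5
Move 3: X drops in col 2, lands at row 5
Move 4: O drops in col 4, lands at row 5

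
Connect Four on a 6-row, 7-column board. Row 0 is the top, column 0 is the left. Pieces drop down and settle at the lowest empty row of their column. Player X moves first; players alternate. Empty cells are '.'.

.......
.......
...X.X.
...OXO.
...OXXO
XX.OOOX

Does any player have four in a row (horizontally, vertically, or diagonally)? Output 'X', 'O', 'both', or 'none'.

X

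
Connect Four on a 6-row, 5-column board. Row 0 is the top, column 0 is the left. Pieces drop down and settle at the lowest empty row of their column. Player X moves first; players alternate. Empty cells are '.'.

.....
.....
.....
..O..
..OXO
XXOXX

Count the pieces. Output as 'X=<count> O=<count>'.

X=5 O=4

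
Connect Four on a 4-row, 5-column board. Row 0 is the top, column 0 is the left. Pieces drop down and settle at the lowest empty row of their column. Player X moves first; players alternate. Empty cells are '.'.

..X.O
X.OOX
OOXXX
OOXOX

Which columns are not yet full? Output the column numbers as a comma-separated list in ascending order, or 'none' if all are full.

Answer: 0,1,3

Derivation:
col 0: top cell = '.' → open
col 1: top cell = '.' → open
col 2: top cell = 'X' → FULL
col 3: top cell = '.' → open
col 4: top cell = 'O' → FULL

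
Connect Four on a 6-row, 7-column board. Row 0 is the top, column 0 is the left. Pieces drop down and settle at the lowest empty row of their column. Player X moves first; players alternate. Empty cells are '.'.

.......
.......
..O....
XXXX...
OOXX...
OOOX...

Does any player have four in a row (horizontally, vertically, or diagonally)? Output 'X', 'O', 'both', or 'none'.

X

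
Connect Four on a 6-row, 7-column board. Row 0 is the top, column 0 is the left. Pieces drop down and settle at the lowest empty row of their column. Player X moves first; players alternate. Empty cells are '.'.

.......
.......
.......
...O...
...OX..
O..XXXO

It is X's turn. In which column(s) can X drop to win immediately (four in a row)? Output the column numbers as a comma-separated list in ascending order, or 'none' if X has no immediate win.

col 0: drop X → no win
col 1: drop X → no win
col 2: drop X → WIN!
col 3: drop X → no win
col 4: drop X → no win
col 5: drop X → no win
col 6: drop X → no win

Answer: 2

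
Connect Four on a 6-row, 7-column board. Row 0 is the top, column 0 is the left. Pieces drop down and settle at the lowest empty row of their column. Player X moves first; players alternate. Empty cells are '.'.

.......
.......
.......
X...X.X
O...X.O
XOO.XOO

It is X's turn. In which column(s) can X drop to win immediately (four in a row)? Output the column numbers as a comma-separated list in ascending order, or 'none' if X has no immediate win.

Answer: 4

Derivation:
col 0: drop X → no win
col 1: drop X → no win
col 2: drop X → no win
col 3: drop X → no win
col 4: drop X → WIN!
col 5: drop X → no win
col 6: drop X → no win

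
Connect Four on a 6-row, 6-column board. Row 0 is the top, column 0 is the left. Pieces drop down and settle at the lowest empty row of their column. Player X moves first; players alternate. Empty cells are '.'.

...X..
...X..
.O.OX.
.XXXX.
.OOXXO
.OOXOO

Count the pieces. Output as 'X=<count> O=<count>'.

X=10 O=9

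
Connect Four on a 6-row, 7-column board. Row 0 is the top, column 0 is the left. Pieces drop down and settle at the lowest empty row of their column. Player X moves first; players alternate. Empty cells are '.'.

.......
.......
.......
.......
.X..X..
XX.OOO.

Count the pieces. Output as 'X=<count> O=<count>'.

X=4 O=3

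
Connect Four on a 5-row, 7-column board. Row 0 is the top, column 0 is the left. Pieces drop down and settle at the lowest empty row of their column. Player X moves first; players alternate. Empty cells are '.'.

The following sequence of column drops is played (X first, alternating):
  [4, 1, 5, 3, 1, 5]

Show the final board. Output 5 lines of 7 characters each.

Move 1: X drops in col 4, lands at row 4
Move 2: O drops in col 1, lands at row 4
Move 3: X drops in col 5, lands at row 4
Move 4: O drops in col 3, lands at row 4
Move 5: X drops in col 1, lands at row 3
Move 6: O drops in col 5, lands at row 3

Answer: .......
.......
.......
.X...O.
.O.OXX.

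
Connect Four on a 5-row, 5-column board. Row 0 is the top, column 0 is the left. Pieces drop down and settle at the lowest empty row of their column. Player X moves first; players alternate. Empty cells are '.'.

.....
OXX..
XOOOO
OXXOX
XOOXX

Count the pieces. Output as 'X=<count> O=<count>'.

X=9 O=9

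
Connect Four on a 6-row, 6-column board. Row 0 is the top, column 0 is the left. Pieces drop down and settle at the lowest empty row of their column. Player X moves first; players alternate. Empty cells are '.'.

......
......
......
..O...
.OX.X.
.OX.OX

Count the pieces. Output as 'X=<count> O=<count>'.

X=4 O=4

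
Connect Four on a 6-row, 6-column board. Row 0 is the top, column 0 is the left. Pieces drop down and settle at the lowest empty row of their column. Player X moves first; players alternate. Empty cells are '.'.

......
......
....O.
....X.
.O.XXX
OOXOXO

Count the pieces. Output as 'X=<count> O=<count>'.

X=6 O=6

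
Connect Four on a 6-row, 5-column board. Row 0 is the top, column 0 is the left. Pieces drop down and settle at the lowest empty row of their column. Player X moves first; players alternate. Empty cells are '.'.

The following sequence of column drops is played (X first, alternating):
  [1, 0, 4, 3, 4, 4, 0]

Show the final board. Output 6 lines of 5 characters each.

Answer: .....
.....
.....
....O
X...X
OX.OX

Derivation:
Move 1: X drops in col 1, lands at row 5
Move 2: O drops in col 0, lands at row 5
Move 3: X drops in col 4, lands at row 5
Move 4: O drops in col 3, lands at row 5
Move 5: X drops in col 4, lands at row 4
Move 6: O drops in col 4, lands at row 3
Move 7: X drops in col 0, lands at row 4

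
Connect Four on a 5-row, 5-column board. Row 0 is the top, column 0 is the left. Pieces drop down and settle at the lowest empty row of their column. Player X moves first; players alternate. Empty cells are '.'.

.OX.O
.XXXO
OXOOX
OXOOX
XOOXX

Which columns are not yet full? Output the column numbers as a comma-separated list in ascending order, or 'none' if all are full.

Answer: 0,3

Derivation:
col 0: top cell = '.' → open
col 1: top cell = 'O' → FULL
col 2: top cell = 'X' → FULL
col 3: top cell = '.' → open
col 4: top cell = 'O' → FULL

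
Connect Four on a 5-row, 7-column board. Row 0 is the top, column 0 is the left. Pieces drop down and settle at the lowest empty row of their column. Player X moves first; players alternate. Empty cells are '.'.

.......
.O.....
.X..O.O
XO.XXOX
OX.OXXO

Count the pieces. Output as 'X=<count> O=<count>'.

X=8 O=8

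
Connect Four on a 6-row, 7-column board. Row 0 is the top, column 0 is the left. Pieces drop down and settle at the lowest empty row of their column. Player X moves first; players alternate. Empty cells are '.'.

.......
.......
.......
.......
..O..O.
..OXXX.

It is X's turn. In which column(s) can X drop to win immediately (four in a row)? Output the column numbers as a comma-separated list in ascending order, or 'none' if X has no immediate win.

Answer: 6

Derivation:
col 0: drop X → no win
col 1: drop X → no win
col 2: drop X → no win
col 3: drop X → no win
col 4: drop X → no win
col 5: drop X → no win
col 6: drop X → WIN!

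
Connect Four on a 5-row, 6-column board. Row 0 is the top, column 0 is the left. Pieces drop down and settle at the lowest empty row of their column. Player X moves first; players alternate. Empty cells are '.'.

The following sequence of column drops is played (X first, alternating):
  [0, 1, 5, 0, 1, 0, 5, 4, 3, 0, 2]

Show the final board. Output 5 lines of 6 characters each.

Move 1: X drops in col 0, lands at row 4
Move 2: O drops in col 1, lands at row 4
Move 3: X drops in col 5, lands at row 4
Move 4: O drops in col 0, lands at row 3
Move 5: X drops in col 1, lands at row 3
Move 6: O drops in col 0, lands at row 2
Move 7: X drops in col 5, lands at row 3
Move 8: O drops in col 4, lands at row 4
Move 9: X drops in col 3, lands at row 4
Move 10: O drops in col 0, lands at row 1
Move 11: X drops in col 2, lands at row 4

Answer: ......
O.....
O.....
OX...X
XOXXOX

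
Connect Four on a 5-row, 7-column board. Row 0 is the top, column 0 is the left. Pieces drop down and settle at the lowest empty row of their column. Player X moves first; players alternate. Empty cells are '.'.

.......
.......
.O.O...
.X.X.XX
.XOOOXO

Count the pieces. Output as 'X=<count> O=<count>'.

X=6 O=6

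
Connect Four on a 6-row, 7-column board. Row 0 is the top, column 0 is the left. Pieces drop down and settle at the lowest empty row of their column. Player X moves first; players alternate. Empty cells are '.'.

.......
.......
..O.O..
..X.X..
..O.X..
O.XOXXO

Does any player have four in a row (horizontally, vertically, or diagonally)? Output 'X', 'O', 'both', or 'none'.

none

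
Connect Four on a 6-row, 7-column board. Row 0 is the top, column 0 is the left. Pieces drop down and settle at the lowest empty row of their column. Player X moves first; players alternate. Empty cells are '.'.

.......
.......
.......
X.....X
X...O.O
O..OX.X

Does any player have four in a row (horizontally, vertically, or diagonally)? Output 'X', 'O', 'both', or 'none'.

none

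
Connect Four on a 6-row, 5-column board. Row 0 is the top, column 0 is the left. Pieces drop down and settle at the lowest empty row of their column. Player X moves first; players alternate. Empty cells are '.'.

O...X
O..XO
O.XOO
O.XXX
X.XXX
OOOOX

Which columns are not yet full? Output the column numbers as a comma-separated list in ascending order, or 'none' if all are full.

col 0: top cell = 'O' → FULL
col 1: top cell = '.' → open
col 2: top cell = '.' → open
col 3: top cell = '.' → open
col 4: top cell = 'X' → FULL

Answer: 1,2,3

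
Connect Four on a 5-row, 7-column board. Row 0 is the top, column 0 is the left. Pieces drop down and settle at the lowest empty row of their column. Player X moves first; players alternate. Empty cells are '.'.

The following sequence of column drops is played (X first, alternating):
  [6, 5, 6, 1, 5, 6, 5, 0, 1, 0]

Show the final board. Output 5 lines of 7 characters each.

Answer: .......
.......
.....XO
OX...XX
OO...OX

Derivation:
Move 1: X drops in col 6, lands at row 4
Move 2: O drops in col 5, lands at row 4
Move 3: X drops in col 6, lands at row 3
Move 4: O drops in col 1, lands at row 4
Move 5: X drops in col 5, lands at row 3
Move 6: O drops in col 6, lands at row 2
Move 7: X drops in col 5, lands at row 2
Move 8: O drops in col 0, lands at row 4
Move 9: X drops in col 1, lands at row 3
Move 10: O drops in col 0, lands at row 3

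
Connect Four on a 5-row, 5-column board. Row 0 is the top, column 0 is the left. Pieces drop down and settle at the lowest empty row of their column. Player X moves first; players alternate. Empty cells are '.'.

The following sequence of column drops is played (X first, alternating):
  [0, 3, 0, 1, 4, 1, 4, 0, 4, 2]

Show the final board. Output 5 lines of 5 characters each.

Move 1: X drops in col 0, lands at row 4
Move 2: O drops in col 3, lands at row 4
Move 3: X drops in col 0, lands at row 3
Move 4: O drops in col 1, lands at row 4
Move 5: X drops in col 4, lands at row 4
Move 6: O drops in col 1, lands at row 3
Move 7: X drops in col 4, lands at row 3
Move 8: O drops in col 0, lands at row 2
Move 9: X drops in col 4, lands at row 2
Move 10: O drops in col 2, lands at row 4

Answer: .....
.....
O...X
XO..X
XOOOX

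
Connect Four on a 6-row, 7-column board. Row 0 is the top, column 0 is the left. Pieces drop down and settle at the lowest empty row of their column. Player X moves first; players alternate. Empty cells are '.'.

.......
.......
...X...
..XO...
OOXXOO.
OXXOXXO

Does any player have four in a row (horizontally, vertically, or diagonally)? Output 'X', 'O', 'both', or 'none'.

none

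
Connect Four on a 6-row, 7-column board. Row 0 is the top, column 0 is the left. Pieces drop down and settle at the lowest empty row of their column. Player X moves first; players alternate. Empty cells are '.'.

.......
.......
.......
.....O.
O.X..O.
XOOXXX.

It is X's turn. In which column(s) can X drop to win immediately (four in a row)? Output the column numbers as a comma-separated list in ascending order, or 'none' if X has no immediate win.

col 0: drop X → no win
col 1: drop X → no win
col 2: drop X → no win
col 3: drop X → no win
col 4: drop X → no win
col 5: drop X → no win
col 6: drop X → WIN!

Answer: 6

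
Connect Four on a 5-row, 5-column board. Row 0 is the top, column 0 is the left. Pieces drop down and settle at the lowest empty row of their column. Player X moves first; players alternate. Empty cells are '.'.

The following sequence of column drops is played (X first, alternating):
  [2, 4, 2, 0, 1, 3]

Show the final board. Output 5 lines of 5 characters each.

Answer: .....
.....
.....
..X..
OXXOO

Derivation:
Move 1: X drops in col 2, lands at row 4
Move 2: O drops in col 4, lands at row 4
Move 3: X drops in col 2, lands at row 3
Move 4: O drops in col 0, lands at row 4
Move 5: X drops in col 1, lands at row 4
Move 6: O drops in col 3, lands at row 4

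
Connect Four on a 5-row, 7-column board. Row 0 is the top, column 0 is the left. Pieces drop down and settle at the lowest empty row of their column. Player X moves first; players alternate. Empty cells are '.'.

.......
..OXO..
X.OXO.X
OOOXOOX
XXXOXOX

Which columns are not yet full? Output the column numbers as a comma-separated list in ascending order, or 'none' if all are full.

col 0: top cell = '.' → open
col 1: top cell = '.' → open
col 2: top cell = '.' → open
col 3: top cell = '.' → open
col 4: top cell = '.' → open
col 5: top cell = '.' → open
col 6: top cell = '.' → open

Answer: 0,1,2,3,4,5,6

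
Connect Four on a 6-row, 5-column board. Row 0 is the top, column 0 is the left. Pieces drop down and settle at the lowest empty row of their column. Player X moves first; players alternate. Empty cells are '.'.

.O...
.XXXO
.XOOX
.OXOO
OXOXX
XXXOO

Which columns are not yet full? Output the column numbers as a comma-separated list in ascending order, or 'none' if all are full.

col 0: top cell = '.' → open
col 1: top cell = 'O' → FULL
col 2: top cell = '.' → open
col 3: top cell = '.' → open
col 4: top cell = '.' → open

Answer: 0,2,3,4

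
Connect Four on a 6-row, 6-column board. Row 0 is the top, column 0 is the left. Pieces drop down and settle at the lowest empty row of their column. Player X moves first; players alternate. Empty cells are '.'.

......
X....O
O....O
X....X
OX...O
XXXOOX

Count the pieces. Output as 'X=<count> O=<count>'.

X=8 O=7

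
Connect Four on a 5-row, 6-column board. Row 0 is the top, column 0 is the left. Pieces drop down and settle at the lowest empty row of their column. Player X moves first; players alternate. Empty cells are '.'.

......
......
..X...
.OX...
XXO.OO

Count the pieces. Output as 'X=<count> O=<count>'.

X=4 O=4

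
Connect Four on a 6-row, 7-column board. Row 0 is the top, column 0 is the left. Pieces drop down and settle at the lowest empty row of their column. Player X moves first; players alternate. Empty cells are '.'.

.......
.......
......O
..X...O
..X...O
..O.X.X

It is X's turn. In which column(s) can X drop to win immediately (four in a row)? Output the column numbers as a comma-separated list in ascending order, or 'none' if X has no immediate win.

col 0: drop X → no win
col 1: drop X → no win
col 2: drop X → no win
col 3: drop X → no win
col 4: drop X → no win
col 5: drop X → no win
col 6: drop X → no win

Answer: none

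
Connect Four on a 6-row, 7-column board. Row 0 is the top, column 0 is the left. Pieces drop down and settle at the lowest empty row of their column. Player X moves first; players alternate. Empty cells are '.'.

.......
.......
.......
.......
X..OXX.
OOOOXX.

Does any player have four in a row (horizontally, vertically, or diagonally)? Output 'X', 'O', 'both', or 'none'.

O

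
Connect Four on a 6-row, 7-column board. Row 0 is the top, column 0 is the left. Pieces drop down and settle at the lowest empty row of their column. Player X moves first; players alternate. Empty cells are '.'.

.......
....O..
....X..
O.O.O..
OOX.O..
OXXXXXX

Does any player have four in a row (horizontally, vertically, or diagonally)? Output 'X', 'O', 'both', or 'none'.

X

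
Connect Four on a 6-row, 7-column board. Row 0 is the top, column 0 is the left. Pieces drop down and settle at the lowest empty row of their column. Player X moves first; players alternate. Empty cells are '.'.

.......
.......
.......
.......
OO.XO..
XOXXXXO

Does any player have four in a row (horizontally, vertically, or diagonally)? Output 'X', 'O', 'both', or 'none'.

X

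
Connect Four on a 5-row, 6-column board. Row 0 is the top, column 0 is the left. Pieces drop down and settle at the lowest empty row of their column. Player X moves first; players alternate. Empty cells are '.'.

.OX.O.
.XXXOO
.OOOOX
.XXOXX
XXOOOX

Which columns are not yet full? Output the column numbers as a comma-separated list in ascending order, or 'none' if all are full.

col 0: top cell = '.' → open
col 1: top cell = 'O' → FULL
col 2: top cell = 'X' → FULL
col 3: top cell = '.' → open
col 4: top cell = 'O' → FULL
col 5: top cell = '.' → open

Answer: 0,3,5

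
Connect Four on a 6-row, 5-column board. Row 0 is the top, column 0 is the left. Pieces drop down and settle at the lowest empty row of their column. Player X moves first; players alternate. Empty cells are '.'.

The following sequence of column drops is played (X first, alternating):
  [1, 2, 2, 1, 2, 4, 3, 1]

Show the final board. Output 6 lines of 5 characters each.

Move 1: X drops in col 1, lands at row 5
Move 2: O drops in col 2, lands at row 5
Move 3: X drops in col 2, lands at row 4
Move 4: O drops in col 1, lands at row 4
Move 5: X drops in col 2, lands at row 3
Move 6: O drops in col 4, lands at row 5
Move 7: X drops in col 3, lands at row 5
Move 8: O drops in col 1, lands at row 3

Answer: .....
.....
.....
.OX..
.OX..
.XOXO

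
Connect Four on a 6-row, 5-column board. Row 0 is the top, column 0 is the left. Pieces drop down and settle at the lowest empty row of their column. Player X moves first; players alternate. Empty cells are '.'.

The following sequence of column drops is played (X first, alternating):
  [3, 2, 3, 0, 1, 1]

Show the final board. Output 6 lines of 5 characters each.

Answer: .....
.....
.....
.....
.O.X.
OXOX.

Derivation:
Move 1: X drops in col 3, lands at row 5
Move 2: O drops in col 2, lands at row 5
Move 3: X drops in col 3, lands at row 4
Move 4: O drops in col 0, lands at row 5
Move 5: X drops in col 1, lands at row 5
Move 6: O drops in col 1, lands at row 4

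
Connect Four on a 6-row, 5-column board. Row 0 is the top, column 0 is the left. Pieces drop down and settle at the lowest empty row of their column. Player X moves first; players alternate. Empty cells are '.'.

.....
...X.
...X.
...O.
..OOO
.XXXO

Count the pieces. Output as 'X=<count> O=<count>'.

X=5 O=5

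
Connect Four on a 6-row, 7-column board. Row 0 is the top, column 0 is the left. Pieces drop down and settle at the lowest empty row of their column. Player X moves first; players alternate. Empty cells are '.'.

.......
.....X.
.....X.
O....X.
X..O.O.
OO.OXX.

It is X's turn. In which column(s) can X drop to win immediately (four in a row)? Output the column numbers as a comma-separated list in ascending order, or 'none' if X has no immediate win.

Answer: 5

Derivation:
col 0: drop X → no win
col 1: drop X → no win
col 2: drop X → no win
col 3: drop X → no win
col 4: drop X → no win
col 5: drop X → WIN!
col 6: drop X → no win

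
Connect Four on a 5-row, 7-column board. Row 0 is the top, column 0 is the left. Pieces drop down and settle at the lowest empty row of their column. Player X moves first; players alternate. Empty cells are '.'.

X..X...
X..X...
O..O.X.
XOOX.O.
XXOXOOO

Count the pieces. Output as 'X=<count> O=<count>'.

X=10 O=9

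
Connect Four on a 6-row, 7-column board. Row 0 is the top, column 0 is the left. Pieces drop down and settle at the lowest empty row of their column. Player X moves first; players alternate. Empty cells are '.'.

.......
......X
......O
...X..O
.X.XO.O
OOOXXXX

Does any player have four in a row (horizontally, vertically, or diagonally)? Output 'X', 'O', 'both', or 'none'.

X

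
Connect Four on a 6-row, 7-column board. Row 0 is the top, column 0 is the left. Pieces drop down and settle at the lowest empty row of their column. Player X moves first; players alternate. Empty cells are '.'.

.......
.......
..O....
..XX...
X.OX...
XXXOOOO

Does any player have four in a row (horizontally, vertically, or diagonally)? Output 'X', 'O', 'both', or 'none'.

O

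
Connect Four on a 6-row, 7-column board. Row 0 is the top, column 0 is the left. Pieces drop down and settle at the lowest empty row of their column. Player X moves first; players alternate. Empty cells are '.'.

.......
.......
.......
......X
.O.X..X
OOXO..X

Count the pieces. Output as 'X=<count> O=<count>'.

X=5 O=4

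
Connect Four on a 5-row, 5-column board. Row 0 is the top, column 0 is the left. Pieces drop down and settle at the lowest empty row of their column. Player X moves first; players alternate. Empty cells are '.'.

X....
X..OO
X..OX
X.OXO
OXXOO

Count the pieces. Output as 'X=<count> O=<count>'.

X=8 O=8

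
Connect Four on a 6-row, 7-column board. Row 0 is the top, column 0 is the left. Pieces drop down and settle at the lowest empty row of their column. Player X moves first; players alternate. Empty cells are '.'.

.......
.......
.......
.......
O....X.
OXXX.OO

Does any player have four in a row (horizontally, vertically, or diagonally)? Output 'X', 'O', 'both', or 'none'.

none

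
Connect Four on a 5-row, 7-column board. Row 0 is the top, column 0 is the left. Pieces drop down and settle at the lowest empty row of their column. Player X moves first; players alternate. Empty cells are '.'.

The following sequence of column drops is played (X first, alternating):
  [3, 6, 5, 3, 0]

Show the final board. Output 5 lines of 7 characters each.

Answer: .......
.......
.......
...O...
X..X.XO

Derivation:
Move 1: X drops in col 3, lands at row 4
Move 2: O drops in col 6, lands at row 4
Move 3: X drops in col 5, lands at row 4
Move 4: O drops in col 3, lands at row 3
Move 5: X drops in col 0, lands at row 4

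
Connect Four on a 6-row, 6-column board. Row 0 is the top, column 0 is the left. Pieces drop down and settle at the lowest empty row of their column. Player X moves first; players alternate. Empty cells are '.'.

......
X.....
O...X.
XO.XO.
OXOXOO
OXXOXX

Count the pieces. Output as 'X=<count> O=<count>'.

X=10 O=9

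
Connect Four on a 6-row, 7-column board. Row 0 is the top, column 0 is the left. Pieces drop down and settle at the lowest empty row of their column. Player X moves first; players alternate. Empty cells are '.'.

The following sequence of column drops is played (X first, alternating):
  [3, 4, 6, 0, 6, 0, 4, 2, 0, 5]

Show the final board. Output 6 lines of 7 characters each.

Move 1: X drops in col 3, lands at row 5
Move 2: O drops in col 4, lands at row 5
Move 3: X drops in col 6, lands at row 5
Move 4: O drops in col 0, lands at row 5
Move 5: X drops in col 6, lands at row 4
Move 6: O drops in col 0, lands at row 4
Move 7: X drops in col 4, lands at row 4
Move 8: O drops in col 2, lands at row 5
Move 9: X drops in col 0, lands at row 3
Move 10: O drops in col 5, lands at row 5

Answer: .......
.......
.......
X......
O...X.X
O.OXOOX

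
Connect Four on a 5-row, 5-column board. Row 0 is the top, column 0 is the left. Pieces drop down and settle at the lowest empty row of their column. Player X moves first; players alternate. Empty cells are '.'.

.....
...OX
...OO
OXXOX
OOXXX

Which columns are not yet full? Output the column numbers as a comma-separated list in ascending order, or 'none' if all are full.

Answer: 0,1,2,3,4

Derivation:
col 0: top cell = '.' → open
col 1: top cell = '.' → open
col 2: top cell = '.' → open
col 3: top cell = '.' → open
col 4: top cell = '.' → open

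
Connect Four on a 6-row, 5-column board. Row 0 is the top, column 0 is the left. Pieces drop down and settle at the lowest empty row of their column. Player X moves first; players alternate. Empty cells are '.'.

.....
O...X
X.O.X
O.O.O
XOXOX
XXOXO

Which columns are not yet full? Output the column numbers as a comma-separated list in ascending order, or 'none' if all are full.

Answer: 0,1,2,3,4

Derivation:
col 0: top cell = '.' → open
col 1: top cell = '.' → open
col 2: top cell = '.' → open
col 3: top cell = '.' → open
col 4: top cell = '.' → open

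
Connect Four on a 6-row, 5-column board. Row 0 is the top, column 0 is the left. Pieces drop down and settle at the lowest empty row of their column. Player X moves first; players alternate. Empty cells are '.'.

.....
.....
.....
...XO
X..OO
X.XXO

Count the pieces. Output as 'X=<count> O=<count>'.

X=5 O=4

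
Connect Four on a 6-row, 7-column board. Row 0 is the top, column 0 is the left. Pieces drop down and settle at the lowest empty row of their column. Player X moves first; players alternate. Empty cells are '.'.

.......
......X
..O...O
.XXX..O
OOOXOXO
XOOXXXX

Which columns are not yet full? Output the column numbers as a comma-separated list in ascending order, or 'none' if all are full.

Answer: 0,1,2,3,4,5,6

Derivation:
col 0: top cell = '.' → open
col 1: top cell = '.' → open
col 2: top cell = '.' → open
col 3: top cell = '.' → open
col 4: top cell = '.' → open
col 5: top cell = '.' → open
col 6: top cell = '.' → open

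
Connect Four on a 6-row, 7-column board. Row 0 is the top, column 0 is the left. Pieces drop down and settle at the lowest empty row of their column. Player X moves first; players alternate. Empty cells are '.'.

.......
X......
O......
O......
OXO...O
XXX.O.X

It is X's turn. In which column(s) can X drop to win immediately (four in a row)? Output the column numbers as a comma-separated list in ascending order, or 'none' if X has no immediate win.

col 0: drop X → no win
col 1: drop X → no win
col 2: drop X → no win
col 3: drop X → WIN!
col 4: drop X → no win
col 5: drop X → no win
col 6: drop X → no win

Answer: 3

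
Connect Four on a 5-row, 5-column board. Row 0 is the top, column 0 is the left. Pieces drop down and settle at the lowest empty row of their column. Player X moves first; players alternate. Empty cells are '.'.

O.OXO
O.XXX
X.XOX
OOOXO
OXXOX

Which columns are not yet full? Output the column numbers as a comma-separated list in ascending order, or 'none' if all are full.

col 0: top cell = 'O' → FULL
col 1: top cell = '.' → open
col 2: top cell = 'O' → FULL
col 3: top cell = 'X' → FULL
col 4: top cell = 'O' → FULL

Answer: 1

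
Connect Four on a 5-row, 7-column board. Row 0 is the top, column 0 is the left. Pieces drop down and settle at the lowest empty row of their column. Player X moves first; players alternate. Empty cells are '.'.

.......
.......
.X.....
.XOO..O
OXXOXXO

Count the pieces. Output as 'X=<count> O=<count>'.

X=6 O=6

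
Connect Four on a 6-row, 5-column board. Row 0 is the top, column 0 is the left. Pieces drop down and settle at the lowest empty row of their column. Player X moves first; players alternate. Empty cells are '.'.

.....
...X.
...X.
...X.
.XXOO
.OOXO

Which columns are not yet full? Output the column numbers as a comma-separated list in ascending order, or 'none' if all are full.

col 0: top cell = '.' → open
col 1: top cell = '.' → open
col 2: top cell = '.' → open
col 3: top cell = '.' → open
col 4: top cell = '.' → open

Answer: 0,1,2,3,4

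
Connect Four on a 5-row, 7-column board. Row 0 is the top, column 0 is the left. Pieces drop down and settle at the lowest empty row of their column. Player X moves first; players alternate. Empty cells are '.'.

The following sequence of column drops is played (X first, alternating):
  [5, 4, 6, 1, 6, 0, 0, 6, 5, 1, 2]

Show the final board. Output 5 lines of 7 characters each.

Answer: .......
.......
......O
XO...XX
OOX.OXX

Derivation:
Move 1: X drops in col 5, lands at row 4
Move 2: O drops in col 4, lands at row 4
Move 3: X drops in col 6, lands at row 4
Move 4: O drops in col 1, lands at row 4
Move 5: X drops in col 6, lands at row 3
Move 6: O drops in col 0, lands at row 4
Move 7: X drops in col 0, lands at row 3
Move 8: O drops in col 6, lands at row 2
Move 9: X drops in col 5, lands at row 3
Move 10: O drops in col 1, lands at row 3
Move 11: X drops in col 2, lands at row 4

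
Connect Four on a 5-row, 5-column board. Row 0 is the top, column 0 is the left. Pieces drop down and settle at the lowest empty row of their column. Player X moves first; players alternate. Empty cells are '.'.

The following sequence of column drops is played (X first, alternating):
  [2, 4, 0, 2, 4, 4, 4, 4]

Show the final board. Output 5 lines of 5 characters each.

Move 1: X drops in col 2, lands at row 4
Move 2: O drops in col 4, lands at row 4
Move 3: X drops in col 0, lands at row 4
Move 4: O drops in col 2, lands at row 3
Move 5: X drops in col 4, lands at row 3
Move 6: O drops in col 4, lands at row 2
Move 7: X drops in col 4, lands at row 1
Move 8: O drops in col 4, lands at row 0

Answer: ....O
....X
....O
..O.X
X.X.O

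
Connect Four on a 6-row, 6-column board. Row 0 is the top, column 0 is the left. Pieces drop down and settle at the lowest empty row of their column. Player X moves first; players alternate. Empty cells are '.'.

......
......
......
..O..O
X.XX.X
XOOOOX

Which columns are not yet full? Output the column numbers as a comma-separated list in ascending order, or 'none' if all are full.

col 0: top cell = '.' → open
col 1: top cell = '.' → open
col 2: top cell = '.' → open
col 3: top cell = '.' → open
col 4: top cell = '.' → open
col 5: top cell = '.' → open

Answer: 0,1,2,3,4,5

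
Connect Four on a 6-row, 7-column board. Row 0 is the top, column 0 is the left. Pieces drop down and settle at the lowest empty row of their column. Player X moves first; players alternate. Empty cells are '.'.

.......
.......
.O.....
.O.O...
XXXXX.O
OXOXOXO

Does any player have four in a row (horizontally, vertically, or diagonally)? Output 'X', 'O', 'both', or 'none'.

X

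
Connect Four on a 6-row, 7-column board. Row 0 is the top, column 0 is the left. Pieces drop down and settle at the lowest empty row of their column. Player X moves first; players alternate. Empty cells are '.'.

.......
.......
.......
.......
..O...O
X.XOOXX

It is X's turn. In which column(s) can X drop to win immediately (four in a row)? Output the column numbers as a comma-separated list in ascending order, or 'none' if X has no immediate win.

Answer: none

Derivation:
col 0: drop X → no win
col 1: drop X → no win
col 2: drop X → no win
col 3: drop X → no win
col 4: drop X → no win
col 5: drop X → no win
col 6: drop X → no win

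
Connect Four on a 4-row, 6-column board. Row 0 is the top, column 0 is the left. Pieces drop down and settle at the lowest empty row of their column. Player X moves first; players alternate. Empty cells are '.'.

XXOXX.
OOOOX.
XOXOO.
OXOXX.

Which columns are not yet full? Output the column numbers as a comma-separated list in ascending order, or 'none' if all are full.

Answer: 5

Derivation:
col 0: top cell = 'X' → FULL
col 1: top cell = 'X' → FULL
col 2: top cell = 'O' → FULL
col 3: top cell = 'X' → FULL
col 4: top cell = 'X' → FULL
col 5: top cell = '.' → open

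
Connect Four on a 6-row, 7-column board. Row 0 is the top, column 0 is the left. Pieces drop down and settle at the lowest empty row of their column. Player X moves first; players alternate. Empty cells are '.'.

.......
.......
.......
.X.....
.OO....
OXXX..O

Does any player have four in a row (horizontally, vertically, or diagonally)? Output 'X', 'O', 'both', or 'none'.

none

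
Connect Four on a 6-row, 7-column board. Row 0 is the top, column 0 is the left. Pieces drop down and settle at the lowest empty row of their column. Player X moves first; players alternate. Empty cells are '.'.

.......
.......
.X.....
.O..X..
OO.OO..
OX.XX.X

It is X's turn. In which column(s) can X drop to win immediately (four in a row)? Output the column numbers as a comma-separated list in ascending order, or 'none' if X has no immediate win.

Answer: 2,5

Derivation:
col 0: drop X → no win
col 1: drop X → no win
col 2: drop X → WIN!
col 3: drop X → no win
col 4: drop X → no win
col 5: drop X → WIN!
col 6: drop X → no win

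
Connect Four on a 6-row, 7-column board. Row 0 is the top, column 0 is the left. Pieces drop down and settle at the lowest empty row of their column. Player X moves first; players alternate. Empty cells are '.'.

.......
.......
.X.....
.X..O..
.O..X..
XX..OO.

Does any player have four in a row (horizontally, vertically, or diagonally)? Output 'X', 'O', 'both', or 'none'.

none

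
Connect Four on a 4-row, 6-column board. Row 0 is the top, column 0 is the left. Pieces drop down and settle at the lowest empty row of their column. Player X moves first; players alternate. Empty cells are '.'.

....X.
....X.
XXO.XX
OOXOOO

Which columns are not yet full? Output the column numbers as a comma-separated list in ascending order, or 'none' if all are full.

col 0: top cell = '.' → open
col 1: top cell = '.' → open
col 2: top cell = '.' → open
col 3: top cell = '.' → open
col 4: top cell = 'X' → FULL
col 5: top cell = '.' → open

Answer: 0,1,2,3,5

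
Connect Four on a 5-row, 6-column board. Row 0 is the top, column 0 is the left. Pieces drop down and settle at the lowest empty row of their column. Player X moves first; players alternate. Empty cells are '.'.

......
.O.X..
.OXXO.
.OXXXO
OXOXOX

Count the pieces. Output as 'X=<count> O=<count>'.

X=9 O=8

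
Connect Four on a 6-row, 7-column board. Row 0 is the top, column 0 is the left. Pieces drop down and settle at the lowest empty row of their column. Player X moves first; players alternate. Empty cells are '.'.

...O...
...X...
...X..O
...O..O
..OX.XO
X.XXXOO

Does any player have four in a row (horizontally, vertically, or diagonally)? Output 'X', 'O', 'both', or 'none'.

O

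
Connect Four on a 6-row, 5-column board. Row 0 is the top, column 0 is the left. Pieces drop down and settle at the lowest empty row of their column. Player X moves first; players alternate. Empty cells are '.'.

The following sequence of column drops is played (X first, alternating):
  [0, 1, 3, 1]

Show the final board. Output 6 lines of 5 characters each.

Answer: .....
.....
.....
.....
.O...
XO.X.

Derivation:
Move 1: X drops in col 0, lands at row 5
Move 2: O drops in col 1, lands at row 5
Move 3: X drops in col 3, lands at row 5
Move 4: O drops in col 1, lands at row 4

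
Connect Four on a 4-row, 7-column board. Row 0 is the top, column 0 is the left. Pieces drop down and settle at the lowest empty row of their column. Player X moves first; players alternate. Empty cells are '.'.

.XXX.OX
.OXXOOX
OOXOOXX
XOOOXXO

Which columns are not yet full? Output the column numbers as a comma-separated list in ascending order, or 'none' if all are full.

col 0: top cell = '.' → open
col 1: top cell = 'X' → FULL
col 2: top cell = 'X' → FULL
col 3: top cell = 'X' → FULL
col 4: top cell = '.' → open
col 5: top cell = 'O' → FULL
col 6: top cell = 'X' → FULL

Answer: 0,4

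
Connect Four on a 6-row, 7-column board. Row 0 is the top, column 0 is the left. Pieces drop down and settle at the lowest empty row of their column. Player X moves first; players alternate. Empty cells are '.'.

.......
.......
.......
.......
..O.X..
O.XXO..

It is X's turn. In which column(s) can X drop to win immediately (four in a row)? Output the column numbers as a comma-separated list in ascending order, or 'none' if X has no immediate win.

col 0: drop X → no win
col 1: drop X → no win
col 2: drop X → no win
col 3: drop X → no win
col 4: drop X → no win
col 5: drop X → no win
col 6: drop X → no win

Answer: none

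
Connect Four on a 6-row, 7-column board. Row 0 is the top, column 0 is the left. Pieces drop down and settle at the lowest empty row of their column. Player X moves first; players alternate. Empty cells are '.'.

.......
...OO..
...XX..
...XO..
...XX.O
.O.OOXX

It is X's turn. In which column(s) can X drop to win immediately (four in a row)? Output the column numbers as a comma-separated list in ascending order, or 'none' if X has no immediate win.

Answer: none

Derivation:
col 0: drop X → no win
col 1: drop X → no win
col 2: drop X → no win
col 3: drop X → no win
col 4: drop X → no win
col 5: drop X → no win
col 6: drop X → no win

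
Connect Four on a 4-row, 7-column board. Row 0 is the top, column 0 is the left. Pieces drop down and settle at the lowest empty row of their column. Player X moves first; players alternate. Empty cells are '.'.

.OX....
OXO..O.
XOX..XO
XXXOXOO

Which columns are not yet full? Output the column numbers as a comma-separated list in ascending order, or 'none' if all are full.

col 0: top cell = '.' → open
col 1: top cell = 'O' → FULL
col 2: top cell = 'X' → FULL
col 3: top cell = '.' → open
col 4: top cell = '.' → open
col 5: top cell = '.' → open
col 6: top cell = '.' → open

Answer: 0,3,4,5,6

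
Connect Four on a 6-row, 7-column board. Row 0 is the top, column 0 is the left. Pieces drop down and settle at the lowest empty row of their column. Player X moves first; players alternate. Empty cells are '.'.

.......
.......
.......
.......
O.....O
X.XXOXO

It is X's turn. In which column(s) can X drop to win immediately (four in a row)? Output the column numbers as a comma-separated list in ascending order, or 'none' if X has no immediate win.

Answer: 1

Derivation:
col 0: drop X → no win
col 1: drop X → WIN!
col 2: drop X → no win
col 3: drop X → no win
col 4: drop X → no win
col 5: drop X → no win
col 6: drop X → no win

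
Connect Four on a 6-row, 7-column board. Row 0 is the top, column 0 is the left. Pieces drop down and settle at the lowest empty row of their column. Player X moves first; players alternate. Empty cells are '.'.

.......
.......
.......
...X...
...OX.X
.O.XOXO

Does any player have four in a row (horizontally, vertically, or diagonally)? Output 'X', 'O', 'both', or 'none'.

none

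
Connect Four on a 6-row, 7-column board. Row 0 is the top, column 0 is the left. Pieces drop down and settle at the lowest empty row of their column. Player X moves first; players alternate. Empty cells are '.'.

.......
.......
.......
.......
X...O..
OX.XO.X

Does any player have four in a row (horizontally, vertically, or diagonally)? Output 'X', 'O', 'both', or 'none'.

none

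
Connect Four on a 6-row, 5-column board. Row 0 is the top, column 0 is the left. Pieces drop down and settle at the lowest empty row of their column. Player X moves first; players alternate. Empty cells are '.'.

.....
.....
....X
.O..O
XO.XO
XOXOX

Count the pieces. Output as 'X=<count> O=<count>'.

X=6 O=6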